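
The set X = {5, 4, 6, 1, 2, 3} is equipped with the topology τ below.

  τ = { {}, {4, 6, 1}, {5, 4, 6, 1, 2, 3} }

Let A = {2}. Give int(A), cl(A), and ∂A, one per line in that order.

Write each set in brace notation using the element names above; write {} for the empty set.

open subsets of A: {}; so int(A) = {}
closure: X∖int(X∖A) = X∖{4, 6, 1} = {5, 2, 3}
∂A = {5, 2, 3} minus {} = {5, 2, 3}

int(A) = {}
cl(A)  = {5, 2, 3}
∂A     = {5, 2, 3}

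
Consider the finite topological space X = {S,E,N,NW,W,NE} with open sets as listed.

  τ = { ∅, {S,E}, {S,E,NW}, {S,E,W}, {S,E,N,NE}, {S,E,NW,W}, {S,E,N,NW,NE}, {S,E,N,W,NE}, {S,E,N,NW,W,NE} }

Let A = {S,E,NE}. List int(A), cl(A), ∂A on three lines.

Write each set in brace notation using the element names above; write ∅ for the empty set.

int(A) = {S,E}
cl(A)  = {S,E,N,NW,W,NE}
∂A     = {N,NW,W,NE}

U open, U⊆A: ∅, {S,E}. int(A) = ⋃ = {S,E}
X∖A={N,NW,W}, int(X∖A)=∅, hence cl(A)={S,E,N,NW,W,NE}
∂A: remove int from cl → {N,NW,W,NE}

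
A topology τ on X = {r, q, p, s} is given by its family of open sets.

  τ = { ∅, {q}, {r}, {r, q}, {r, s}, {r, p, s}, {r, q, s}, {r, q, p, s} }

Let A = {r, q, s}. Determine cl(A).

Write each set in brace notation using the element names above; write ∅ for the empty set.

{r, q, p, s}

closure: X∖int(X∖A) = X∖∅ = {r, q, p, s}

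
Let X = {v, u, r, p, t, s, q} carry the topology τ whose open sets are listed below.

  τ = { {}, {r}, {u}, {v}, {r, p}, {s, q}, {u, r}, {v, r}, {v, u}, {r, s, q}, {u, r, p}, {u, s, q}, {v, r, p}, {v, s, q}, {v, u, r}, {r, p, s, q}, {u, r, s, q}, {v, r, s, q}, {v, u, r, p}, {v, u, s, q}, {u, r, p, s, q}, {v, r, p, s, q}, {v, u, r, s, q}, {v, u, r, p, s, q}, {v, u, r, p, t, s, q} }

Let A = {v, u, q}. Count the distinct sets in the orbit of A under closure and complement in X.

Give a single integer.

10

X∖A={r, p, t, s}, int(X∖A)={r, p}, hence cl(A)={v, u, t, s, q}
Orbit (k=closure, c=complement):
  1. A     = {v, u, q}
  2. kA    = {v, u, t, s, q}
  3. cA    = {r, p, t, s}
  4. ckA   = {r, p}
  5. kcA   = {r, p, t, s, q}
  6. kckA  = {r, p, t}
  7. ckcA  = {v, u}
  8. ckckA = {v, u, s, q}
  9. kckcA = {v, u, t}
  10. ckckcA = {r, p, s, q}
(closed under both — stop)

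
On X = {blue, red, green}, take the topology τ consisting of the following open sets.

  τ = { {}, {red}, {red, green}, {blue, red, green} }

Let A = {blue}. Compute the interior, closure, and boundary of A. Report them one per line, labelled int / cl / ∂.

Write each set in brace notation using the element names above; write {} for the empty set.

interior: largest open inside A is {} (from {})
cl via duality: int({red, green}) = {red, green}, so X∖{red, green} = {blue}
cl∖int = {blue}

int(A) = {}
cl(A)  = {blue}
∂A     = {blue}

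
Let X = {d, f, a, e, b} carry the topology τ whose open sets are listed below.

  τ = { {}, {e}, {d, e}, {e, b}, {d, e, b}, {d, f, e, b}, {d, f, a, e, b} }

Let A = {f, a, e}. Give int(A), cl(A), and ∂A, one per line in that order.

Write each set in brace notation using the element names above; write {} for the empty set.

int(A) = {e}
cl(A)  = {d, f, a, e, b}
∂A     = {d, f, a, b}

open subsets of A: {}, {e}; so int(A) = {e}
closure: X∖int(X∖A) = X∖{} = {d, f, a, e, b}
∂A = {d, f, a, e, b} minus {e} = {d, f, a, b}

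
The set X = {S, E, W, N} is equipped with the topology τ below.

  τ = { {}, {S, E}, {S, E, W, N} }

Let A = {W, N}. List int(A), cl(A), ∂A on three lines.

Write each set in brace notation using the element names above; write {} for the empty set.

opens ⊆ A: {}; union → int = {}
complement {S, E}; its interior {S, E}; cl(A) = X∖{S, E} = {W, N}
boundary = {W, N} ∖ {} = {W, N}

int(A) = {}
cl(A)  = {W, N}
∂A     = {W, N}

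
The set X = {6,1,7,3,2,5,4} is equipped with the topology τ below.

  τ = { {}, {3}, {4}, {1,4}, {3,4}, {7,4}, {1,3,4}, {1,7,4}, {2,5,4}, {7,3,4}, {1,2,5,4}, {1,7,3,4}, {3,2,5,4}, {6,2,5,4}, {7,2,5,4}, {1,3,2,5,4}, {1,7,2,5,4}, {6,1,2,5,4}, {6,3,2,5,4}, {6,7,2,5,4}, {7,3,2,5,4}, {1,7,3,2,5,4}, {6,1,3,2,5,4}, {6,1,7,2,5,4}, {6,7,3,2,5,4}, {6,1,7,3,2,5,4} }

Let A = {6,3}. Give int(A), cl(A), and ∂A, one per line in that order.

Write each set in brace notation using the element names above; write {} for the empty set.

int(A) = {3}
cl(A)  = {6,3}
∂A     = {6}

opens ⊆ A: {}, {3}; union → int = {3}
complement {1,7,2,5,4}; its interior {1,7,2,5,4}; cl(A) = X∖{1,7,2,5,4} = {6,3}
boundary = {6,3} ∖ {3} = {6}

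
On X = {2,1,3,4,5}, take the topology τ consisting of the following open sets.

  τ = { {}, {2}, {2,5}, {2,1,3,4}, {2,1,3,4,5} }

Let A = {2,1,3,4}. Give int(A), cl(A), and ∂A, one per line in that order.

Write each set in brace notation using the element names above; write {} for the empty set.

open subsets of A: {}, {2}, {2,1,3,4}; so int(A) = {2,1,3,4}
closure: X∖int(X∖A) = X∖{} = {2,1,3,4,5}
∂A = {2,1,3,4,5} minus {2,1,3,4} = {5}

int(A) = {2,1,3,4}
cl(A)  = {2,1,3,4,5}
∂A     = {5}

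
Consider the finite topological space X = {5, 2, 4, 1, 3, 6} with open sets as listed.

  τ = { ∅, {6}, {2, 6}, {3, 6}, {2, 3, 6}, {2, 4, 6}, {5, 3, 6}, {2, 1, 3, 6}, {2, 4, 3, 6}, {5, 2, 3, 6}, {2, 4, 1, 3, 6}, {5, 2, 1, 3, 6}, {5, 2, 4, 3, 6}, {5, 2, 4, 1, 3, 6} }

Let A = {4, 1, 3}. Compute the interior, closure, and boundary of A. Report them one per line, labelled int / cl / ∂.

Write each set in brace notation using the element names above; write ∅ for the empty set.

int(A) = ∅
cl(A)  = {5, 4, 1, 3}
∂A     = {5, 4, 1, 3}

open subsets of A: ∅; so int(A) = ∅
closure: X∖int(X∖A) = X∖{2, 6} = {5, 4, 1, 3}
∂A = {5, 4, 1, 3} minus ∅ = {5, 4, 1, 3}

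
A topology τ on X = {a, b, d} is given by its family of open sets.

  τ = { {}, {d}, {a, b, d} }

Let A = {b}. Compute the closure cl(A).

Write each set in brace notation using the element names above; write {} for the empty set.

{a, b}

complement {a, d}; its interior {d}; cl(A) = X∖{d} = {a, b}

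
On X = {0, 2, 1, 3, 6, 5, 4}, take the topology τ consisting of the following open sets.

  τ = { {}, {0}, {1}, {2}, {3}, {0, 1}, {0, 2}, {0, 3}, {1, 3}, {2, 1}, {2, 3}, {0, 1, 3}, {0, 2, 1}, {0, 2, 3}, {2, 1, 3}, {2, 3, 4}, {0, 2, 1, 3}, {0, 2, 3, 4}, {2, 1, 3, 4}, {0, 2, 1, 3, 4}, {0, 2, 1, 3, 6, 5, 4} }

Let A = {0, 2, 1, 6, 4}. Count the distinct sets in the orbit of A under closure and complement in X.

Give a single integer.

6

complement {3, 5}; its interior {3}; cl(A) = X∖{3} = {0, 2, 1, 6, 5, 4}
With k = closure, c = complement:
  1. A     = {0, 2, 1, 6, 4}
  2. kA    = {0, 2, 1, 6, 5, 4}
  3. cA    = {3, 5}
  4. ckA   = {3}
  5. kcA   = {3, 6, 5, 4}
  6. ckcA  = {0, 2, 1}
k, c of each give nothing new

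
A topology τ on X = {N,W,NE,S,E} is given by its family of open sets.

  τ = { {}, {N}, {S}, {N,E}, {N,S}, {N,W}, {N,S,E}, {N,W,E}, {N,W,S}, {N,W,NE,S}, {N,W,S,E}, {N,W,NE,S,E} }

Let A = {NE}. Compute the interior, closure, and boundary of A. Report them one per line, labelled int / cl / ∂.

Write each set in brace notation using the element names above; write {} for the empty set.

U open, U⊆A: {}. int(A) = ⋃ = {}
X∖A={N,W,S,E}, int(X∖A)={N,W,S,E}, hence cl(A)={NE}
∂A: remove int from cl → {NE}

int(A) = {}
cl(A)  = {NE}
∂A     = {NE}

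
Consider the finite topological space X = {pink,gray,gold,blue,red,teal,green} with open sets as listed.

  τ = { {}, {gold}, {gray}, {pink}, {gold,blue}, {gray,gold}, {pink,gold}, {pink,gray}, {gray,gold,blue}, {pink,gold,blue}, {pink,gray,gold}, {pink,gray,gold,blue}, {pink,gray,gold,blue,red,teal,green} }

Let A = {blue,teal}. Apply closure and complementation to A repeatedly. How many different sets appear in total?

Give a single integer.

complement {pink,gray,gold,red,green}; its interior {pink,gray,gold}; cl(A) = X∖{pink,gray,gold} = {blue,red,teal,green}
With k = closure, c = complement:
  1. A     = {blue,teal}
  2. kA    = {blue,red,teal,green}
  3. cA    = {pink,gray,gold,red,green}
  4. ckA   = {pink,gray,gold}
  5. kcA   = {pink,gray,gold,blue,red,teal,green}
  6. ckcA  = {}
k, c of each give nothing new

6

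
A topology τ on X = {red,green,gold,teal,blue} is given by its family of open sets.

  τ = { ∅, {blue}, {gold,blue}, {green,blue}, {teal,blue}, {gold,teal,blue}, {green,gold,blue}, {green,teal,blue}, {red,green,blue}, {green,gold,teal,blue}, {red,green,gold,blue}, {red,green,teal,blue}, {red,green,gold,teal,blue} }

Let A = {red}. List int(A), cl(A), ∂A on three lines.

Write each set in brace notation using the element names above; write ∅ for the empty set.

interior: largest open inside A is ∅ (from ∅)
cl via duality: int({green,gold,teal,blue}) = {green,gold,teal,blue}, so X∖{green,gold,teal,blue} = {red}
cl∖int = {red}

int(A) = ∅
cl(A)  = {red}
∂A     = {red}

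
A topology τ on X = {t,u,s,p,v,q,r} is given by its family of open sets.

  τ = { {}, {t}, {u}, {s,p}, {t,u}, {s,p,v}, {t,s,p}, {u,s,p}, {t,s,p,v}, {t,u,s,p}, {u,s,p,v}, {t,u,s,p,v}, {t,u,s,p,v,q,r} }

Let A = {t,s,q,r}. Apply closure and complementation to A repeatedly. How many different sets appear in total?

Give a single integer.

10

X∖A={u,p,v}, int(X∖A)={u}, hence cl(A)={t,s,p,v,q,r}
Orbit (k=closure, c=complement):
  1. A     = {t,s,q,r}
  2. kA    = {t,s,p,v,q,r}
  3. cA    = {u,p,v}
  4. ckA   = {u}
  5. kcA   = {u,s,p,v,q,r}
  6. kckA  = {u,q,r}
  7. ckcA  = {t}
  8. ckckA = {t,s,p,v}
  9. kckcA = {t,q,r}
  10. ckckcA = {u,s,p,v}
(closed under both — stop)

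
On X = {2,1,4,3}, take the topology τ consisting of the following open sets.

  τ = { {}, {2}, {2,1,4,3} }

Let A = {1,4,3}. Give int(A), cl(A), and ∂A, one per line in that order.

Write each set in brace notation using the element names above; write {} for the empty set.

interior: largest open inside A is {} (from {})
cl via duality: int({2}) = {2}, so X∖{2} = {1,4,3}
cl∖int = {1,4,3}

int(A) = {}
cl(A)  = {1,4,3}
∂A     = {1,4,3}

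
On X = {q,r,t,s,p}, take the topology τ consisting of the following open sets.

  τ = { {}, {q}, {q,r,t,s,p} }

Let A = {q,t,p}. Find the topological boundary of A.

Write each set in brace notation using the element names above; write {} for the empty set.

open subsets of A: {}, {q}; so int(A) = {q}
closure: X∖int(X∖A) = X∖{} = {q,r,t,s,p}
∂A = {q,r,t,s,p} minus {q} = {r,t,s,p}

{r,t,s,p}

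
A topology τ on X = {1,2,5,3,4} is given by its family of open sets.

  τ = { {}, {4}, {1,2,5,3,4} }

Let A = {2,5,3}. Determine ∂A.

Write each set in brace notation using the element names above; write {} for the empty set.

{1,2,5,3}

opens ⊆ A: {}; union → int = {}
complement {1,4}; its interior {4}; cl(A) = X∖{4} = {1,2,5,3}
boundary = {1,2,5,3} ∖ {} = {1,2,5,3}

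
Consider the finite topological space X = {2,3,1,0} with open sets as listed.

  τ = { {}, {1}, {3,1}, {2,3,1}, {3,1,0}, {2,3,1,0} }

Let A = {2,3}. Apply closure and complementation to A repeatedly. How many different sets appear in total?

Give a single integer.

6

X∖A={1,0}, int(X∖A)={1}, hence cl(A)={2,3,0}
Orbit (k=closure, c=complement):
  1. A     = {2,3}
  2. kA    = {2,3,0}
  3. cA    = {1,0}
  4. ckA   = {1}
  5. kcA   = {2,3,1,0}
  6. ckcA  = {}
(closed under both — stop)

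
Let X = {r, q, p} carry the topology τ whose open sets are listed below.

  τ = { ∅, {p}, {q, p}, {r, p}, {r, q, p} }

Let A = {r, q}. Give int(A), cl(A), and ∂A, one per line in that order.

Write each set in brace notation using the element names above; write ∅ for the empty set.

int(A) = ∅
cl(A)  = {r, q}
∂A     = {r, q}

opens ⊆ A: ∅; union → int = ∅
complement {p}; its interior {p}; cl(A) = X∖{p} = {r, q}
boundary = {r, q} ∖ ∅ = {r, q}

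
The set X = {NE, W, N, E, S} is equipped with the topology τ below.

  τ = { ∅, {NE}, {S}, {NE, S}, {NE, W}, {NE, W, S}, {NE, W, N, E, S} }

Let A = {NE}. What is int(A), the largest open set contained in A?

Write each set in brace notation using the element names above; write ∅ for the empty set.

{NE}

open subsets of A: ∅, {NE}; so int(A) = {NE}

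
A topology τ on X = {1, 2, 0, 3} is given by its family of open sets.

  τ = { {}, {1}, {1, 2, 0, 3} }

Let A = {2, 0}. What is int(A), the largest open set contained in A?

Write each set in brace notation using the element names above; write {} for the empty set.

{}

U open, U⊆A: {}. int(A) = ⋃ = {}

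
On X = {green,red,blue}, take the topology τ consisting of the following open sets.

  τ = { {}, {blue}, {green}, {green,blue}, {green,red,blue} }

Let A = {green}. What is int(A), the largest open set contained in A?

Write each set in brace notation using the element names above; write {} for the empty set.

interior: largest open inside A is {green} (from {}, {green})

{green}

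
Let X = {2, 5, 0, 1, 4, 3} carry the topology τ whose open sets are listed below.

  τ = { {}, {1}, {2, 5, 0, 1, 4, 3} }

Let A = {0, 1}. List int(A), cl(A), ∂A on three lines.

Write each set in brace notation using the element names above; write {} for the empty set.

open subsets of A: {}, {1}; so int(A) = {1}
closure: X∖int(X∖A) = X∖{} = {2, 5, 0, 1, 4, 3}
∂A = {2, 5, 0, 1, 4, 3} minus {1} = {2, 5, 0, 4, 3}

int(A) = {1}
cl(A)  = {2, 5, 0, 1, 4, 3}
∂A     = {2, 5, 0, 4, 3}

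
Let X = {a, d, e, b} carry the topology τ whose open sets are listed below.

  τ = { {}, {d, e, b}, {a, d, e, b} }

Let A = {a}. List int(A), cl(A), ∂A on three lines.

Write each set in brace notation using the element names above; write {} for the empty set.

opens ⊆ A: {}; union → int = {}
complement {d, e, b}; its interior {d, e, b}; cl(A) = X∖{d, e, b} = {a}
boundary = {a} ∖ {} = {a}

int(A) = {}
cl(A)  = {a}
∂A     = {a}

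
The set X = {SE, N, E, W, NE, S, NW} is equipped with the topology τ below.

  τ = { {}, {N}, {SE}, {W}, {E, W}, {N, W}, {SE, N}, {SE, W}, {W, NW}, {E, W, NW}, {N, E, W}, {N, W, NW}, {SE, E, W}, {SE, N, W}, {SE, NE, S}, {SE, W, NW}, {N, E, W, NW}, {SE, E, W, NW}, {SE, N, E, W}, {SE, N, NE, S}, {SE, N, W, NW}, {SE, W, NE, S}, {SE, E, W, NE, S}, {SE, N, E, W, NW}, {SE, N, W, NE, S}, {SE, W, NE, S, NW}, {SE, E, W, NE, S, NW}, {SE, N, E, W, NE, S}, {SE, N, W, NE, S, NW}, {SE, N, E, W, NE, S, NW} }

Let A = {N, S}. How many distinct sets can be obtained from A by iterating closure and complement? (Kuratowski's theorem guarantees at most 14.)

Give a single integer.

closure: X∖int(X∖A) = X∖{SE, E, W, NW} = {N, NE, S}
Let k=closure and c=complement:
  1. A     = {N, S}
  2. kA    = {N, NE, S}
  3. cA    = {SE, E, W, NE, NW}
  4. ckA   = {SE, E, W, NW}
  5. kcA   = {SE, E, W, NE, S, NW}
  6. ckcA  = {N}
— saturated at 6

6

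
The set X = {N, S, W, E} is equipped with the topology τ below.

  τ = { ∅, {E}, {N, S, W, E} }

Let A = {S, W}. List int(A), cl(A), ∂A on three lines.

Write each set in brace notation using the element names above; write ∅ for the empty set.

interior: largest open inside A is ∅ (from ∅)
cl via duality: int({N, E}) = {E}, so X∖{E} = {N, S, W}
cl∖int = {N, S, W}

int(A) = ∅
cl(A)  = {N, S, W}
∂A     = {N, S, W}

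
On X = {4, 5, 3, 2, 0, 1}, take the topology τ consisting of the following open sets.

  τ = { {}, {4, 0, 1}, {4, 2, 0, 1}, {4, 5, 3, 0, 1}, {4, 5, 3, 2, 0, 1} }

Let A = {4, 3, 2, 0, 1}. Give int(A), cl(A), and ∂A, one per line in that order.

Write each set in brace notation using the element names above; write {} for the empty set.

open subsets of A: {}, {4, 0, 1}, {4, 2, 0, 1}; so int(A) = {4, 2, 0, 1}
closure: X∖int(X∖A) = X∖{} = {4, 5, 3, 2, 0, 1}
∂A = {4, 5, 3, 2, 0, 1} minus {4, 2, 0, 1} = {5, 3}

int(A) = {4, 2, 0, 1}
cl(A)  = {4, 5, 3, 2, 0, 1}
∂A     = {5, 3}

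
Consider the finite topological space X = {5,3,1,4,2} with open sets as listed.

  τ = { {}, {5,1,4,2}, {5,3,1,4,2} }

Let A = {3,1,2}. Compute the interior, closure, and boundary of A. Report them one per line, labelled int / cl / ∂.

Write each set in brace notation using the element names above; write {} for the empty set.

U open, U⊆A: {}. int(A) = ⋃ = {}
X∖A={5,4}, int(X∖A)={}, hence cl(A)={5,3,1,4,2}
∂A: remove int from cl → {5,3,1,4,2}

int(A) = {}
cl(A)  = {5,3,1,4,2}
∂A     = {5,3,1,4,2}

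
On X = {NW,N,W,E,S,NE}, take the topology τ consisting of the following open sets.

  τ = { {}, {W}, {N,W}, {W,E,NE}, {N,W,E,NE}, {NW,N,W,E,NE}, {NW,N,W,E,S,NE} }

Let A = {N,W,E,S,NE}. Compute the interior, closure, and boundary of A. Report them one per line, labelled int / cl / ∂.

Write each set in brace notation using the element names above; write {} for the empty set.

int(A) = {N,W,E,NE}
cl(A)  = {NW,N,W,E,S,NE}
∂A     = {NW,S}

U open, U⊆A: {}, {W}, {N,W}, {W,E,NE}, {N,W,E,NE}. int(A) = ⋃ = {N,W,E,NE}
X∖A={NW}, int(X∖A)={}, hence cl(A)={NW,N,W,E,S,NE}
∂A: remove int from cl → {NW,S}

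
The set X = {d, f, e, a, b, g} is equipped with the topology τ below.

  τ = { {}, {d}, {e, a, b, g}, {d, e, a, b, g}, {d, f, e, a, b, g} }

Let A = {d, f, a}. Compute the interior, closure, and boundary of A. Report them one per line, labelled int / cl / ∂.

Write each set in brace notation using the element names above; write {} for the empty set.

int(A) = {d}
cl(A)  = {d, f, e, a, b, g}
∂A     = {f, e, a, b, g}

interior: largest open inside A is {d} (from {}, {d})
cl via duality: int({e, b, g}) = {}, so X∖{} = {d, f, e, a, b, g}
cl∖int = {f, e, a, b, g}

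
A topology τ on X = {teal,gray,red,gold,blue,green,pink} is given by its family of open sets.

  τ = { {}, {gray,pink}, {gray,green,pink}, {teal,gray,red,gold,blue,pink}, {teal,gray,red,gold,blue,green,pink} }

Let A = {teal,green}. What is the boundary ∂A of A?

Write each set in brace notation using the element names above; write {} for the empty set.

{teal,red,gold,blue,green}

interior: largest open inside A is {} (from {})
cl via duality: int({gray,red,gold,blue,pink}) = {gray,pink}, so X∖{gray,pink} = {teal,red,gold,blue,green}
cl∖int = {teal,red,gold,blue,green}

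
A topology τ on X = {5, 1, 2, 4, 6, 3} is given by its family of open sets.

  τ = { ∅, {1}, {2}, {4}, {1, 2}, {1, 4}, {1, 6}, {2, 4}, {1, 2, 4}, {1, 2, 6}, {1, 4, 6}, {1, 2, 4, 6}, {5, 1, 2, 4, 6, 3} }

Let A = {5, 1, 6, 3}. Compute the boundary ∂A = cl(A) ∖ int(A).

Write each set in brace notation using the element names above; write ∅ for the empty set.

{5, 3}

open subsets of A: ∅, {1}, {1, 6}; so int(A) = {1, 6}
closure: X∖int(X∖A) = X∖{2, 4} = {5, 1, 6, 3}
∂A = {5, 1, 6, 3} minus {1, 6} = {5, 3}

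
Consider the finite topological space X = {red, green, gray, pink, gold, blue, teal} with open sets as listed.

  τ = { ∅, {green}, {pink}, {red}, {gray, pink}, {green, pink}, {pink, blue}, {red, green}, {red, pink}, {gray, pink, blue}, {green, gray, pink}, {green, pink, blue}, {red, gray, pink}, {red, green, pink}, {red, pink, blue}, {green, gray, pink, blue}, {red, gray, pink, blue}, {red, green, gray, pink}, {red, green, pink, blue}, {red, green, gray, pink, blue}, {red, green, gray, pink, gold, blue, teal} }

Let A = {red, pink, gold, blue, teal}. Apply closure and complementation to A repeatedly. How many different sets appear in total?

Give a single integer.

8

complement {green, gray}; its interior {green}; cl(A) = X∖{green} = {red, gray, pink, gold, blue, teal}
With k = closure, c = complement:
  1. A     = {red, pink, gold, blue, teal}
  2. kA    = {red, gray, pink, gold, blue, teal}
  3. cA    = {green, gray}
  4. ckA   = {green}
  5. kcA   = {green, gray, gold, teal}
  6. kckA  = {green, gold, teal}
  7. ckcA  = {red, pink, blue}
  8. ckckA = {red, gray, pink, blue}
k, c of each give nothing new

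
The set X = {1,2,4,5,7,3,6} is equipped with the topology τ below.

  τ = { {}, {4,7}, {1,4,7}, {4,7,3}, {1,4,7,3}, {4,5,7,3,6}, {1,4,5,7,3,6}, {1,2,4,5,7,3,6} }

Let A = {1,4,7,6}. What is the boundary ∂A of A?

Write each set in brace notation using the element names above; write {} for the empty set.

opens ⊆ A: {}, {4,7}, {1,4,7}; union → int = {1,4,7}
complement {2,5,3}; its interior {}; cl(A) = X∖{} = {1,2,4,5,7,3,6}
boundary = {1,2,4,5,7,3,6} ∖ {1,4,7} = {2,5,3,6}

{2,5,3,6}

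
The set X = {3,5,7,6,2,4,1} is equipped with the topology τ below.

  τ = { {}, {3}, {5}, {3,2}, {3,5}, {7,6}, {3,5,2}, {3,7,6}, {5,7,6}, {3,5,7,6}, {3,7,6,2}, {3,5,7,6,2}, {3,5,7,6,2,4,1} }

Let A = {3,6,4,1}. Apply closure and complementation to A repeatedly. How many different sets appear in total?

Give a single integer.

cl via duality: int({5,7,2}) = {5}, so X∖{5} = {3,7,6,2,4,1}
Write k for closure, c for complement:
  1. A     = {3,6,4,1}
  2. kA    = {3,7,6,2,4,1}
  3. cA    = {5,7,2}
  4. ckA   = {5}
  5. kcA   = {5,7,6,2,4,1}
  6. kckA  = {5,4,1}
  7. ckcA  = {3}
  8. ckckA = {3,7,6,2}
  9. kckcA = {3,2,4,1}
  10. ckckcA = {5,7,6}
  11. kckckcA = {5,7,6,4,1}
  12. ckckckcA = {3,2}
applying k or c yields no new set

12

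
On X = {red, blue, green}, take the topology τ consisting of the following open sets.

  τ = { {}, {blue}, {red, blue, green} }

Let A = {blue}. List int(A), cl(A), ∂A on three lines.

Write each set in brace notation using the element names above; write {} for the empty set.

int(A) = {blue}
cl(A)  = {red, blue, green}
∂A     = {red, green}

open subsets of A: {}, {blue}; so int(A) = {blue}
closure: X∖int(X∖A) = X∖{} = {red, blue, green}
∂A = {red, blue, green} minus {blue} = {red, green}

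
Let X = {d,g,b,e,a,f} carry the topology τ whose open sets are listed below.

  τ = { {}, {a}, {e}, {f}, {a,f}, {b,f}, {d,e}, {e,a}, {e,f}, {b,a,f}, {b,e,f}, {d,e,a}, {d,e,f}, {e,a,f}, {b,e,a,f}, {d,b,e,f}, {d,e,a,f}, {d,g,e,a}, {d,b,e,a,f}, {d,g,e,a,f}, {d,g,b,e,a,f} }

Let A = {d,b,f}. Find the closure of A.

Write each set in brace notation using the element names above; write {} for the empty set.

closure: X∖int(X∖A) = X∖{e,a} = {d,g,b,f}

{d,g,b,f}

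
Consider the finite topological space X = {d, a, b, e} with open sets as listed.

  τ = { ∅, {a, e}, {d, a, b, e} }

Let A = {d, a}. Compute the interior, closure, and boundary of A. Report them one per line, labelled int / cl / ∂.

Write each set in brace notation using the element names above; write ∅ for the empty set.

int(A) = ∅
cl(A)  = {d, a, b, e}
∂A     = {d, a, b, e}

open subsets of A: ∅; so int(A) = ∅
closure: X∖int(X∖A) = X∖∅ = {d, a, b, e}
∂A = {d, a, b, e} minus ∅ = {d, a, b, e}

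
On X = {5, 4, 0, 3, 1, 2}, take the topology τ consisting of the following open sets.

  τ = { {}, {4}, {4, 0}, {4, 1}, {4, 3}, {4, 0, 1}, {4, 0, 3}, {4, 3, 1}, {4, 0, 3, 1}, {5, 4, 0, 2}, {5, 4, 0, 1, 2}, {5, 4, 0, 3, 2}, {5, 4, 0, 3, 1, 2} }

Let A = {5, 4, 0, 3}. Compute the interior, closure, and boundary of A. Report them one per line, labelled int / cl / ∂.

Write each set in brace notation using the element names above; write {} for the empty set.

int(A) = {4, 0, 3}
cl(A)  = {5, 4, 0, 3, 1, 2}
∂A     = {5, 1, 2}

interior: largest open inside A is {4, 0, 3} (from {}, {4}, {4, 3}, {4, 0}, {4, 0, 3})
cl via duality: int({1, 2}) = {}, so X∖{} = {5, 4, 0, 3, 1, 2}
cl∖int = {5, 1, 2}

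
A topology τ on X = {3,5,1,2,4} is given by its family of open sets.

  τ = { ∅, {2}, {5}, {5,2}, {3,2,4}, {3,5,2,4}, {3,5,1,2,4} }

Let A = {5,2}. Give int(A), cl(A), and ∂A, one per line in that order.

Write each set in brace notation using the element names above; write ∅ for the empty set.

interior: largest open inside A is {5,2} (from ∅, {2}, {5}, {5,2})
cl via duality: int({3,1,4}) = ∅, so X∖∅ = {3,5,1,2,4}
cl∖int = {3,1,4}

int(A) = {5,2}
cl(A)  = {3,5,1,2,4}
∂A     = {3,1,4}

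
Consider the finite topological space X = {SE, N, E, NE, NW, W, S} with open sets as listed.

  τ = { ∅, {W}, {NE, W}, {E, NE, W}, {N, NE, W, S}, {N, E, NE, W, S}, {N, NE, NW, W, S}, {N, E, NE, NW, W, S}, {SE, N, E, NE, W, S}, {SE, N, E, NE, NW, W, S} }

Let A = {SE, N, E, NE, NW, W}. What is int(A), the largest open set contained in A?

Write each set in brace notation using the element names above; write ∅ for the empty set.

{E, NE, W}

open subsets of A: ∅, {W}, {NE, W}, {E, NE, W}; so int(A) = {E, NE, W}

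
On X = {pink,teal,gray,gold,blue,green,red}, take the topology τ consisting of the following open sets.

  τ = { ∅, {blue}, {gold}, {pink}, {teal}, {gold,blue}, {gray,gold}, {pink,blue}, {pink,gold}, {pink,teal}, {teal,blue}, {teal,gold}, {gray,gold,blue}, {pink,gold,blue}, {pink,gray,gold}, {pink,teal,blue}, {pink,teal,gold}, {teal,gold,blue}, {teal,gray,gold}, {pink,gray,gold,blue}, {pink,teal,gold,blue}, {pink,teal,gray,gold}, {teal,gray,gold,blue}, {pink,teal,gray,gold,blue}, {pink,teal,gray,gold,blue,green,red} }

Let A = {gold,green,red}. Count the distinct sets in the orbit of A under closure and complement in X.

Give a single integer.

8

X∖A={pink,teal,gray,blue}, int(X∖A)={pink,teal,blue}, hence cl(A)={gray,gold,green,red}
Orbit (k=closure, c=complement):
  1. A     = {gold,green,red}
  2. kA    = {gray,gold,green,red}
  3. cA    = {pink,teal,gray,blue}
  4. ckA   = {pink,teal,blue}
  5. kcA   = {pink,teal,gray,blue,green,red}
  6. kckA  = {pink,teal,blue,green,red}
  7. ckcA  = {gold}
  8. ckckA = {gray,gold}
(closed under both — stop)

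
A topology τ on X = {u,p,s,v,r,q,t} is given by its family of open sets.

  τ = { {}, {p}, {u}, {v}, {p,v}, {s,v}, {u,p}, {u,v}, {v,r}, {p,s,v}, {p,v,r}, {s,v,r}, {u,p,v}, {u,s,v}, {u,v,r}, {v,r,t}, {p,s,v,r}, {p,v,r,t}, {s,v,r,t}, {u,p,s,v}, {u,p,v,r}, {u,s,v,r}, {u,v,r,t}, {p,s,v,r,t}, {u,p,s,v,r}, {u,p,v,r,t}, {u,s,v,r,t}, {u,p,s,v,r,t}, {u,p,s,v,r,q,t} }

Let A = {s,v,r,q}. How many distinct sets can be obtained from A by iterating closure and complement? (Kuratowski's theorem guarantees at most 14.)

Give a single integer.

8

complement {u,p,t}; its interior {u,p}; cl(A) = X∖{u,p} = {s,v,r,q,t}
With k = closure, c = complement:
  1. A     = {s,v,r,q}
  2. kA    = {s,v,r,q,t}
  3. cA    = {u,p,t}
  4. ckA   = {u,p}
  5. kcA   = {u,p,q,t}
  6. kckA  = {u,p,q}
  7. ckcA  = {s,v,r}
  8. ckckA = {s,v,r,t}
k, c of each give nothing new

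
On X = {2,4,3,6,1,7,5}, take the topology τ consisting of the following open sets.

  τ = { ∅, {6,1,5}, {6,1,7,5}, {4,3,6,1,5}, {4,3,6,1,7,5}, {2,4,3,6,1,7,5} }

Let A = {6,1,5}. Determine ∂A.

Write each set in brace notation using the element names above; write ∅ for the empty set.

{2,4,3,7}

U open, U⊆A: ∅, {6,1,5}. int(A) = ⋃ = {6,1,5}
X∖A={2,4,3,7}, int(X∖A)=∅, hence cl(A)={2,4,3,6,1,7,5}
∂A: remove int from cl → {2,4,3,7}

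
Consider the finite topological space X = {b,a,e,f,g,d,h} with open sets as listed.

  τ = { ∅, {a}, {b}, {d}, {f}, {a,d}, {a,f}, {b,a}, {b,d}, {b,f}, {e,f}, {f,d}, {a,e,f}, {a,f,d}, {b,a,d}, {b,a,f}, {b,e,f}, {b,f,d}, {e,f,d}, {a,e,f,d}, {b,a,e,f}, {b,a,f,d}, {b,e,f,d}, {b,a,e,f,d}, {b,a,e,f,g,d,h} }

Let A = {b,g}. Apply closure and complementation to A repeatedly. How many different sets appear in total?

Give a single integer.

X∖A={a,e,f,d,h}, int(X∖A)={a,e,f,d}, hence cl(A)={b,g,h}
Orbit (k=closure, c=complement):
  1. A     = {b,g}
  2. kA    = {b,g,h}
  3. cA    = {a,e,f,d,h}
  4. ckA   = {a,e,f,d}
  5. kcA   = {a,e,f,g,d,h}
  6. ckcA  = {b}
(closed under both — stop)

6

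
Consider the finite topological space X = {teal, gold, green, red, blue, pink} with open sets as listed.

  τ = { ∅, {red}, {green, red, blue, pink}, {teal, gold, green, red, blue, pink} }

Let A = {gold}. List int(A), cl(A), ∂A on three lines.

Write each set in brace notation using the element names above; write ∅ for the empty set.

int(A) = ∅
cl(A)  = {teal, gold}
∂A     = {teal, gold}

U open, U⊆A: ∅. int(A) = ⋃ = ∅
X∖A={teal, green, red, blue, pink}, int(X∖A)={green, red, blue, pink}, hence cl(A)={teal, gold}
∂A: remove int from cl → {teal, gold}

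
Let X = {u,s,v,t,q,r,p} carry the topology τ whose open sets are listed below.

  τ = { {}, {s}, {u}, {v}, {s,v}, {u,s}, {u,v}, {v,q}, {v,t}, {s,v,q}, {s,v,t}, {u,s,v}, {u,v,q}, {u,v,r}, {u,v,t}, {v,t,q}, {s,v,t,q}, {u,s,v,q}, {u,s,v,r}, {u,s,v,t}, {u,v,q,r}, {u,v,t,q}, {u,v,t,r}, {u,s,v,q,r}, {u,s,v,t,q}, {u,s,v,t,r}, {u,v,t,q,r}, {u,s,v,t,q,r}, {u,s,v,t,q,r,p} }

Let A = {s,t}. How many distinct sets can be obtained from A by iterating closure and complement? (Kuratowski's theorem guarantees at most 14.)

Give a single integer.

X∖A={u,v,q,r,p}, int(X∖A)={u,v,q,r}, hence cl(A)={s,t,p}
Orbit (k=closure, c=complement):
  1. A     = {s,t}
  2. kA    = {s,t,p}
  3. cA    = {u,v,q,r,p}
  4. ckA   = {u,v,q,r}
  5. kcA   = {u,v,t,q,r,p}
  6. ckcA  = {s}
  7. kckcA = {s,p}
  8. ckckcA = {u,v,t,q,r}
(closed under both — stop)

8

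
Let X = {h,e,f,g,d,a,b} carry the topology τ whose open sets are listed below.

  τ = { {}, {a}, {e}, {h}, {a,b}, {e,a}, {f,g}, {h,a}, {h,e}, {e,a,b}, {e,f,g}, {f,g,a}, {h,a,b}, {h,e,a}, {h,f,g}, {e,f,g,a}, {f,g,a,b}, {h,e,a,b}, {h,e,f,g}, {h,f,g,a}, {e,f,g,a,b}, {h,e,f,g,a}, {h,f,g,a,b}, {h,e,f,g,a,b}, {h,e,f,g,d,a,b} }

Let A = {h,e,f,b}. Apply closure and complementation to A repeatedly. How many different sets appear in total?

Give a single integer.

X∖A={g,d,a}, int(X∖A)={a}, hence cl(A)={h,e,f,g,d,b}
Orbit (k=closure, c=complement):
  1. A     = {h,e,f,b}
  2. kA    = {h,e,f,g,d,b}
  3. cA    = {g,d,a}
  4. ckA   = {a}
  5. kcA   = {f,g,d,a,b}
  6. kckA  = {d,a,b}
  7. ckcA  = {h,e}
  8. ckckA = {h,e,f,g}
  9. kckcA = {h,e,d}
  10. kckckA = {h,e,f,g,d}
  11. ckckcA = {f,g,a,b}
  12. ckckckA = {a,b}
(closed under both — stop)

12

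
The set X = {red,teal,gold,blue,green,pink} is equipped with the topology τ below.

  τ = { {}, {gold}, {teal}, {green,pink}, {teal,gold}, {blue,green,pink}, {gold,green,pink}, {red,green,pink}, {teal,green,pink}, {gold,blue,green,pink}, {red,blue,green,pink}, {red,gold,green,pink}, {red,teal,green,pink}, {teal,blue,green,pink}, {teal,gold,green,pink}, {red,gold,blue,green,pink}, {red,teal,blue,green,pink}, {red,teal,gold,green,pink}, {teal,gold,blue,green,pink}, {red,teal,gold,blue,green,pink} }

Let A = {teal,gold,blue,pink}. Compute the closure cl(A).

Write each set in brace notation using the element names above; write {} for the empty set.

closure: X∖int(X∖A) = X∖{} = {red,teal,gold,blue,green,pink}

{red,teal,gold,blue,green,pink}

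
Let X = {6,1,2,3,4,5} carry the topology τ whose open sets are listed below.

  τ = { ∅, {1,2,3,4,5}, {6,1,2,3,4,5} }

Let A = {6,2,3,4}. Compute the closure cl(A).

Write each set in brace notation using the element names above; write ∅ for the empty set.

closure: X∖int(X∖A) = X∖∅ = {6,1,2,3,4,5}

{6,1,2,3,4,5}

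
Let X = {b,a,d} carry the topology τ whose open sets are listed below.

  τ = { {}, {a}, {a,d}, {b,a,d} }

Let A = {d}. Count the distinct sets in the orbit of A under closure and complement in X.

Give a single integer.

closure: X∖int(X∖A) = X∖{a} = {b,d}
Let k=closure and c=complement:
  1. A     = {d}
  2. kA    = {b,d}
  3. cA    = {b,a}
  4. ckA   = {a}
  5. kcA   = {b,a,d}
  6. ckcA  = {}
— saturated at 6

6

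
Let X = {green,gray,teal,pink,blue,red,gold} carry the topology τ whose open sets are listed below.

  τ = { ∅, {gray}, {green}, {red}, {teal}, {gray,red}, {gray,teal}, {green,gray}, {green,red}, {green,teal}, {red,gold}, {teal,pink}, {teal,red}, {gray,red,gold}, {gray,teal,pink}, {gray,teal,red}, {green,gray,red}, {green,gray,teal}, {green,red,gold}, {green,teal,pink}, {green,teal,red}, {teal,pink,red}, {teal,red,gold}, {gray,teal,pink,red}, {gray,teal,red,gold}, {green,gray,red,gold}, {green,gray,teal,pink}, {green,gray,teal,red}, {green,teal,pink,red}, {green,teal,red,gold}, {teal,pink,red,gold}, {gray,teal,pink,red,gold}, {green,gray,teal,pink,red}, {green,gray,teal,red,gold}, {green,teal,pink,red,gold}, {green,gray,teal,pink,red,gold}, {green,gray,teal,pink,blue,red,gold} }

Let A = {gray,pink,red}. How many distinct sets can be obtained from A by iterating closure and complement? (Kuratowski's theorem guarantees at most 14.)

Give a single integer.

10

closure: X∖int(X∖A) = X∖{green,teal} = {gray,pink,blue,red,gold}
Let k=closure and c=complement:
  1. A     = {gray,pink,red}
  2. kA    = {gray,pink,blue,red,gold}
  3. cA    = {green,teal,blue,gold}
  4. ckA   = {green,teal}
  5. kcA   = {green,teal,pink,blue,gold}
  6. kckA  = {green,teal,pink,blue}
  7. ckcA  = {gray,red}
  8. ckckA = {gray,red,gold}
  9. kckcA = {gray,blue,red,gold}
  10. ckckcA = {green,teal,pink}
— saturated at 10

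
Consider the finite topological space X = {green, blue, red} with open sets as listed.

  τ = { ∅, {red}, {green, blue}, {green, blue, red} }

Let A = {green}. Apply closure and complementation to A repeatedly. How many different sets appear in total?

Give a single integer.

X∖A={blue, red}, int(X∖A)={red}, hence cl(A)={green, blue}
Orbit (k=closure, c=complement):
  1. A     = {green}
  2. kA    = {green, blue}
  3. cA    = {blue, red}
  4. ckA   = {red}
  5. kcA   = {green, blue, red}
  6. ckcA  = ∅
(closed under both — stop)

6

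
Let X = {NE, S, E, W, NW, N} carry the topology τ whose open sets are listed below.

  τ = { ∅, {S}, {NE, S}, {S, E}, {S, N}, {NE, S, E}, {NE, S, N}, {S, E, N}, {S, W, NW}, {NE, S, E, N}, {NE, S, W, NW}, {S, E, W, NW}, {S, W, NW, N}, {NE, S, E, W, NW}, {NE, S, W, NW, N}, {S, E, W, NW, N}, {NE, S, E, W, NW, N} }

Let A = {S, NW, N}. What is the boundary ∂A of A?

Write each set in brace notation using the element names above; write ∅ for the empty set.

{NE, E, W, NW}

U open, U⊆A: ∅, {S}, {S, N}. int(A) = ⋃ = {S, N}
X∖A={NE, E, W}, int(X∖A)=∅, hence cl(A)={NE, S, E, W, NW, N}
∂A: remove int from cl → {NE, E, W, NW}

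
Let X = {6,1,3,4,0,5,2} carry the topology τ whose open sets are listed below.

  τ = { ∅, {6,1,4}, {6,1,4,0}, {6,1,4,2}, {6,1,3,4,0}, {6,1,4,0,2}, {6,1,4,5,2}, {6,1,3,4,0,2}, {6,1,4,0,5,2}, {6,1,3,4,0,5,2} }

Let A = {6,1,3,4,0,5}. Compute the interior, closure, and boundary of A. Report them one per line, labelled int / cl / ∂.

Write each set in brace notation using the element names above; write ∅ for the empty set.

int(A) = {6,1,3,4,0}
cl(A)  = {6,1,3,4,0,5,2}
∂A     = {5,2}

opens ⊆ A: ∅, {6,1,4}, {6,1,4,0}, {6,1,3,4,0}; union → int = {6,1,3,4,0}
complement {2}; its interior ∅; cl(A) = X∖∅ = {6,1,3,4,0,5,2}
boundary = {6,1,3,4,0,5,2} ∖ {6,1,3,4,0} = {5,2}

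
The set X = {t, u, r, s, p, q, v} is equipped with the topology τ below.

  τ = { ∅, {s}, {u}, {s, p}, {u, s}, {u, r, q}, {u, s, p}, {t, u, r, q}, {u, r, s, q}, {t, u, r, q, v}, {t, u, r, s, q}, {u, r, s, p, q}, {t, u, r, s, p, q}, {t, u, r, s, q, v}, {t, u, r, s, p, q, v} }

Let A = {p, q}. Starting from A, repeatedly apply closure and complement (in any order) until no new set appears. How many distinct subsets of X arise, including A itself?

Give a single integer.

complement {t, u, r, s, v}; its interior {u, s}; cl(A) = X∖{u, s} = {t, r, p, q, v}
With k = closure, c = complement:
  1. A     = {p, q}
  2. kA    = {t, r, p, q, v}
  3. cA    = {t, u, r, s, v}
  4. ckA   = {u, s}
  5. kcA   = {t, u, r, s, p, q, v}
  6. ckcA  = ∅
k, c of each give nothing new

6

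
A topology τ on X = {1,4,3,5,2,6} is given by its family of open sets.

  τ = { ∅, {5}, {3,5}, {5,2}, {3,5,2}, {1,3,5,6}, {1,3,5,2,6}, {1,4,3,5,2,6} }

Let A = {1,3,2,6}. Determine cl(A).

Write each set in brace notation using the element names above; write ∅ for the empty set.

closure: X∖int(X∖A) = X∖{5} = {1,4,3,2,6}

{1,4,3,2,6}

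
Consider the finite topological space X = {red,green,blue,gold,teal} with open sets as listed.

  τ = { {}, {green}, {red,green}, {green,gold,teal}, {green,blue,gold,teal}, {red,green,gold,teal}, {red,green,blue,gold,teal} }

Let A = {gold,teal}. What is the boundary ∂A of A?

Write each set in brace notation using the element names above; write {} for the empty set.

{blue,gold,teal}

opens ⊆ A: {}; union → int = {}
complement {red,green,blue}; its interior {red,green}; cl(A) = X∖{red,green} = {blue,gold,teal}
boundary = {blue,gold,teal} ∖ {} = {blue,gold,teal}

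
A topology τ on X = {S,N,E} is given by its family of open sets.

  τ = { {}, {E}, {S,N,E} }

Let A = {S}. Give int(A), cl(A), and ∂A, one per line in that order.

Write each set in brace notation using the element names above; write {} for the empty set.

int(A) = {}
cl(A)  = {S,N}
∂A     = {S,N}

open subsets of A: {}; so int(A) = {}
closure: X∖int(X∖A) = X∖{E} = {S,N}
∂A = {S,N} minus {} = {S,N}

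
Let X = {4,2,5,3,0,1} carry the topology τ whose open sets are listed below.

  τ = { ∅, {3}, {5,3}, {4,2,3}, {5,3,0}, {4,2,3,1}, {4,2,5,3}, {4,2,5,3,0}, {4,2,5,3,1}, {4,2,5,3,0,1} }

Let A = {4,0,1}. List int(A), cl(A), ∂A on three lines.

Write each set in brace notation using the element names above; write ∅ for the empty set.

int(A) = ∅
cl(A)  = {4,2,0,1}
∂A     = {4,2,0,1}

U open, U⊆A: ∅. int(A) = ⋃ = ∅
X∖A={2,5,3}, int(X∖A)={5,3}, hence cl(A)={4,2,0,1}
∂A: remove int from cl → {4,2,0,1}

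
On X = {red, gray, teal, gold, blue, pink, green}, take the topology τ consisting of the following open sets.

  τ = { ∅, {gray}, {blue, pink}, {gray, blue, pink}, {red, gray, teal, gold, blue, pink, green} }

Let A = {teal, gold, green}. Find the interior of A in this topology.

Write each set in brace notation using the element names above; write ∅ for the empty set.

interior: largest open inside A is ∅ (from ∅)

∅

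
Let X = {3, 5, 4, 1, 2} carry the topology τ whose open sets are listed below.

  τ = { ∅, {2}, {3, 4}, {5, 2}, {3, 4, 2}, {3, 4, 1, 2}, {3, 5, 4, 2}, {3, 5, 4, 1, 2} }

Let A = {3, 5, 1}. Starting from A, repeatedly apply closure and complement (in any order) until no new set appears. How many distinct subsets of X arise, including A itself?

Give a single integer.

10

closure: X∖int(X∖A) = X∖{2} = {3, 5, 4, 1}
Let k=closure and c=complement:
  1. A     = {3, 5, 1}
  2. kA    = {3, 5, 4, 1}
  3. cA    = {4, 2}
  4. ckA   = {2}
  5. kcA   = {3, 5, 4, 1, 2}
  6. kckA  = {5, 1, 2}
  7. ckcA  = ∅
  8. ckckA = {3, 4}
  9. kckckA = {3, 4, 1}
  10. ckckckA = {5, 2}
— saturated at 10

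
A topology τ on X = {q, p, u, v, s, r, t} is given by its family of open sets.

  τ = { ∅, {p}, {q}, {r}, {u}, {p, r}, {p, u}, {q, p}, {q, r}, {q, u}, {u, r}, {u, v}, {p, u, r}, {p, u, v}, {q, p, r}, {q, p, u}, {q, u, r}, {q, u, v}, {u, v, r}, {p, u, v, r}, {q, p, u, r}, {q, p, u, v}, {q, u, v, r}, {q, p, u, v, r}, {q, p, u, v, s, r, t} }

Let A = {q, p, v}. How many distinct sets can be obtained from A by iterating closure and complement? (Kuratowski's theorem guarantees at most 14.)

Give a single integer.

8

cl via duality: int({u, s, r, t}) = {u, r}, so X∖{u, r} = {q, p, v, s, t}
Write k for closure, c for complement:
  1. A     = {q, p, v}
  2. kA    = {q, p, v, s, t}
  3. cA    = {u, s, r, t}
  4. ckA   = {u, r}
  5. kcA   = {u, v, s, r, t}
  6. ckcA  = {q, p}
  7. kckcA = {q, p, s, t}
  8. ckckcA = {u, v, r}
applying k or c yields no new set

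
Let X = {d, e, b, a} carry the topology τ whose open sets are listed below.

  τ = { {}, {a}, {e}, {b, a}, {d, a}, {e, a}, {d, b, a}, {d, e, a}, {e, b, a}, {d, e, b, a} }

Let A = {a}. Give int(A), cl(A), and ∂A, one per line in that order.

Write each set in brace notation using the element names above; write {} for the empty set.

U open, U⊆A: {}, {a}. int(A) = ⋃ = {a}
X∖A={d, e, b}, int(X∖A)={e}, hence cl(A)={d, b, a}
∂A: remove int from cl → {d, b}

int(A) = {a}
cl(A)  = {d, b, a}
∂A     = {d, b}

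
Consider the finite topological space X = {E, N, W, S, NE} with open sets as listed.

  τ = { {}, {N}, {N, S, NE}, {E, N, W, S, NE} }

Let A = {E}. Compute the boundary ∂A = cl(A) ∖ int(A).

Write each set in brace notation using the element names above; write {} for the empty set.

{E, W}

opens ⊆ A: {}; union → int = {}
complement {N, W, S, NE}; its interior {N, S, NE}; cl(A) = X∖{N, S, NE} = {E, W}
boundary = {E, W} ∖ {} = {E, W}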